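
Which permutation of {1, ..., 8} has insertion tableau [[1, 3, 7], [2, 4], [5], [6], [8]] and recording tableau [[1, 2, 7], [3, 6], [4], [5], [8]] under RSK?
Reverse RSK: for i = n, n-1, ..., 1, locate i in Q, remove the corresponding corner cell from P, and reverse-bump its entry up through P; the value ejected from row 1 is w(i).

So w = 2 8 6 5 1 4 7 3.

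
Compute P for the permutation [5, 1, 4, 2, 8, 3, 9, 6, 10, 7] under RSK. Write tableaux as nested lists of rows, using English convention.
Insert 5: appended to row 1. P = [[5]].
Insert 1: 1 bumps 5 from row 1; 5 starts row 2. P = [[1], [5]].
Insert 4: appended to row 1. P = [[1, 4], [5]].
Insert 2: 2 bumps 4 from row 1; 4 bumps 5 from row 2; 5 starts row 3. P = [[1, 2], [4], [5]].
Insert 8: appended to row 1. P = [[1, 2, 8], [4], [5]].
Insert 3: 3 bumps 8 from row 1; 8 appends to row 2. P = [[1, 2, 3], [4, 8], [5]].
Insert 9: appended to row 1. P = [[1, 2, 3, 9], [4, 8], [5]].
Insert 6: 6 bumps 9 from row 1; 9 appends to row 2. P = [[1, 2, 3, 6], [4, 8, 9], [5]].
Insert 10: appended to row 1. P = [[1, 2, 3, 6, 10], [4, 8, 9], [5]].
Insert 7: 7 bumps 10 from row 1; 10 appends to row 2. P = [[1, 2, 3, 6, 7], [4, 8, 9, 10], [5]].

So P = [[1, 2, 3, 6, 7], [4, 8, 9, 10], [5]].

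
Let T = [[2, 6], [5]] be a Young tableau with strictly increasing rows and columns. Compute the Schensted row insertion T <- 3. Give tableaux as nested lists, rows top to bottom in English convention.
In row 1, 3 replaces 6 (the leftmost entry greater than 3); 6 is bumped to row 2. 6 is appended to row 2. The new tableau is [[2, 3], [5, 6]].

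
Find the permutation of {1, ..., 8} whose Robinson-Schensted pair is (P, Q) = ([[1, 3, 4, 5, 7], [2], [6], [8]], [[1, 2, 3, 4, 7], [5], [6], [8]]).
2 3 4 8 6 5 7 1

Reverse the RSK construction: for i from n down to 1, find the cell of Q containing i, remove the entry at that cell from P, and reverse-bump it up through P; the value ejected from row 1 is w(i).

Step i=8: Q has 8 at row 4, column 1; remove 8 from row 4 of P and reverse-bump: 8 enters row 3 and ejects 6; 6 enters row 2 and ejects 2; 2 enters row 1 and ejects 1. So w(8) = 1. P is now [[2, 3, 4, 5, 7], [6], [8]].
Step i=7: Q has 7 at row 1, column 5; remove that cell from P, ejecting 7. So w(7) = 7. P is now [[2, 3, 4, 5], [6], [8]].
Step i=6: Q has 6 at row 3, column 1; remove 8 from row 3 of P and reverse-bump: 8 enters row 2 and ejects 6; 6 enters row 1 and ejects 5. So w(6) = 5. P is now [[2, 3, 4, 6], [8]].
Step i=5: Q has 5 at row 2, column 1; remove 8 from row 2 of P and reverse-bump: 8 enters row 1 and ejects 6. So w(5) = 6. P is now [[2, 3, 4, 8]].
Step i=4: Q has 4 at row 1, column 4; remove that cell from P, ejecting 8. So w(4) = 8. P is now [[2, 3, 4]].
Step i=3: Q has 3 at row 1, column 3; remove that cell from P, ejecting 4. So w(3) = 4. P is now [[2, 3]].
Step i=2: Q has 2 at row 1, column 2; remove that cell from P, ejecting 3. So w(2) = 3. P is now [[2]].
Step i=1: Q has 1 at row 1, column 1; remove that cell from P, ejecting 2. So w(1) = 2. P is now [].

So w = 2 3 4 8 6 5 7 1.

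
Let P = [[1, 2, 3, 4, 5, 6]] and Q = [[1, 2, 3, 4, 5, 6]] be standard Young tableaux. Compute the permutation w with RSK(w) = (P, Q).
Reverse the RSK construction: for i from n down to 1, find the cell of Q containing i, remove the entry at that cell from P, and reverse-bump it up through P; the value ejected from row 1 is w(i).

Step i=6: Q has 6 at row 1, column 6; remove that cell from P, ejecting 6. So w(6) = 6. P is now [[1, 2, 3, 4, 5]].
Step i=5: Q has 5 at row 1, column 5; remove that cell from P, ejecting 5. So w(5) = 5. P is now [[1, 2, 3, 4]].
Step i=4: Q has 4 at row 1, column 4; remove that cell from P, ejecting 4. So w(4) = 4. P is now [[1, 2, 3]].
Step i=3: Q has 3 at row 1, column 3; remove that cell from P, ejecting 3. So w(3) = 3. P is now [[1, 2]].
Step i=2: Q has 2 at row 1, column 2; remove that cell from P, ejecting 2. So w(2) = 2. P is now [[1]].
Step i=1: Q has 1 at row 1, column 1; remove that cell from P, ejecting 1. So w(1) = 1. P is now [].

So w = 1 2 3 4 5 6.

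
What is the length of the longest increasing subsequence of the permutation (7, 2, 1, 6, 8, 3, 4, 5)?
4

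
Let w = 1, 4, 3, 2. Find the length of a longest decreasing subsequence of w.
3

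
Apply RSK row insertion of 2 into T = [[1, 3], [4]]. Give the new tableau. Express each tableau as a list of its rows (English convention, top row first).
In row 1, 2 replaces 3 (the leftmost entry greater than 2); 3 is bumped to row 2. In row 2, 3 replaces 4 (the leftmost entry greater than 3); 4 is bumped to row 3. 4 starts a new row 3. The new tableau is [[1, 2], [3], [4]].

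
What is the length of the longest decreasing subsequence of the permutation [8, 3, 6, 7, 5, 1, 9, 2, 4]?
4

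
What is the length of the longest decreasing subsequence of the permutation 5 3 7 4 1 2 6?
3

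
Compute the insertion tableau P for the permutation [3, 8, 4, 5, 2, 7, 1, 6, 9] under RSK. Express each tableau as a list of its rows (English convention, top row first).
After inserting 3: P = [[3]].
After inserting 8: P = [[3, 8]].
After inserting 4: P = [[3, 4], [8]].
After inserting 5: P = [[3, 4, 5], [8]].
After inserting 2: P = [[2, 4, 5], [3], [8]].
After inserting 7: P = [[2, 4, 5, 7], [3], [8]].
After inserting 1: P = [[1, 4, 5, 7], [2], [3], [8]].
After inserting 6: P = [[1, 4, 5, 6], [2, 7], [3], [8]].
After inserting 9: P = [[1, 4, 5, 6, 9], [2, 7], [3], [8]].

So P = [[1, 4, 5, 6, 9], [2, 7], [3], [8]].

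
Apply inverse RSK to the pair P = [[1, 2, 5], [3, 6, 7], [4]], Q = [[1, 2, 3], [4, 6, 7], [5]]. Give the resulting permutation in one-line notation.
4 6 7 3 1 2 5

Reverse the RSK construction: for i from n down to 1, find the cell of Q containing i, remove the entry at that cell from P, and reverse-bump it up through P; the value ejected from row 1 is w(i).

Step i=7: Q has 7 at row 2, column 3; remove 7 from row 2 of P and reverse-bump: 7 enters row 1 and ejects 5. So w(7) = 5. P is now [[1, 2, 7], [3, 6], [4]].
Step i=6: Q has 6 at row 2, column 2; remove 6 from row 2 of P and reverse-bump: 6 enters row 1 and ejects 2. So w(6) = 2. P is now [[1, 6, 7], [3], [4]].
Step i=5: Q has 5 at row 3, column 1; remove 4 from row 3 of P and reverse-bump: 4 enters row 2 and ejects 3; 3 enters row 1 and ejects 1. So w(5) = 1. P is now [[3, 6, 7], [4]].
Step i=4: Q has 4 at row 2, column 1; remove 4 from row 2 of P and reverse-bump: 4 enters row 1 and ejects 3. So w(4) = 3. P is now [[4, 6, 7]].
Step i=3: Q has 3 at row 1, column 3; remove that cell from P, ejecting 7. So w(3) = 7. P is now [[4, 6]].
Step i=2: Q has 2 at row 1, column 2; remove that cell from P, ejecting 6. So w(2) = 6. P is now [[4]].
Step i=1: Q has 1 at row 1, column 1; remove that cell from P, ejecting 4. So w(1) = 4. P is now [].

So w = 4 6 7 3 1 2 5.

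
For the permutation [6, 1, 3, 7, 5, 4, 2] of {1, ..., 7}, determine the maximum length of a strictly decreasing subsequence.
4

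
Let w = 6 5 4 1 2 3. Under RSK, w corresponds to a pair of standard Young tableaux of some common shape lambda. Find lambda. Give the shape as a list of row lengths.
[3, 1, 1, 1]

Row-insert each entry into an empty tableau.

After inserting 6: P = [[6]].
After inserting 5: P = [[5], [6]].
After inserting 4: P = [[4], [5], [6]].
After inserting 1: P = [[1], [4], [5], [6]].
After inserting 2: P = [[1, 2], [4], [5], [6]].
After inserting 3: P = [[1, 2, 3], [4], [5], [6]].

The final insertion tableau P = [[1, 2, 3], [4], [5], [6]] has shape [3, 1, 1, 1].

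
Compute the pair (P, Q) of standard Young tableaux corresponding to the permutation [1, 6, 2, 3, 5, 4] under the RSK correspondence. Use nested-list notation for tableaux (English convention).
Insert each entry of the permutation into P by Schensted row insertion, recording in Q the position of each new cell.

Insert 1: appended to row 1. P = [[1]].
Insert 6: appended to row 1. P = [[1, 6]].
Insert 2: 2 bumps 6 from row 1; 6 starts row 2. P = [[1, 2], [6]].
Insert 3: appended to row 1. P = [[1, 2, 3], [6]].
Insert 5: appended to row 1. P = [[1, 2, 3, 5], [6]].
Insert 4: 4 bumps 5 from row 1; 5 bumps 6 from row 2; 6 starts row 3. P = [[1, 2, 3, 4], [5], [6]].

So P = [[1, 2, 3, 4], [5], [6]], Q = [[1, 2, 4, 5], [3], [6]].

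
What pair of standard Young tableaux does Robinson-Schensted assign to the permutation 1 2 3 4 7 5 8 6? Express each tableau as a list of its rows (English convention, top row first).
Insert each entry of the permutation into P by Schensted row insertion, recording in Q the position of each new cell.

Insert 1: appended to row 1. P = [[1]].
Insert 2: appended to row 1. P = [[1, 2]].
Insert 3: appended to row 1. P = [[1, 2, 3]].
Insert 4: appended to row 1. P = [[1, 2, 3, 4]].
Insert 7: appended to row 1. P = [[1, 2, 3, 4, 7]].
Insert 5: 5 bumps 7 from row 1; 7 starts row 2. P = [[1, 2, 3, 4, 5], [7]].
Insert 8: appended to row 1. P = [[1, 2, 3, 4, 5, 8], [7]].
Insert 6: 6 bumps 8 from row 1; 8 appends to row 2. P = [[1, 2, 3, 4, 5, 6], [7, 8]].

So P = [[1, 2, 3, 4, 5, 6], [7, 8]], Q = [[1, 2, 3, 4, 5, 7], [6, 8]].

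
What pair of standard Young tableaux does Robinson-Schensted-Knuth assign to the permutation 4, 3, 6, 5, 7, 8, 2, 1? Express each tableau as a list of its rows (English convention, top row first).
Insert each entry of the permutation into P by Schensted row insertion, recording in Q the position of each new cell.

After inserting 4: P = [[4]].
After inserting 3: P = [[3], [4]].
After inserting 6: P = [[3, 6], [4]].
After inserting 5: P = [[3, 5], [4, 6]].
After inserting 7: P = [[3, 5, 7], [4, 6]].
After inserting 8: P = [[3, 5, 7, 8], [4, 6]].
After inserting 2: P = [[2, 5, 7, 8], [3, 6], [4]].
After inserting 1: P = [[1, 5, 7, 8], [2, 6], [3], [4]].

So P = [[1, 5, 7, 8], [2, 6], [3], [4]], Q = [[1, 3, 5, 6], [2, 4], [7], [8]].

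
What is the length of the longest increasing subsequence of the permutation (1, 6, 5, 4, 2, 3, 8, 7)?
4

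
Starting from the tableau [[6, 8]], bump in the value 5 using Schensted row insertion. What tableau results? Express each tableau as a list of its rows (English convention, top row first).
In row 1, 5 replaces 6 (the leftmost entry greater than 5); 6 is bumped to row 2. 6 starts a new row 2. The new tableau is [[5, 8], [6]].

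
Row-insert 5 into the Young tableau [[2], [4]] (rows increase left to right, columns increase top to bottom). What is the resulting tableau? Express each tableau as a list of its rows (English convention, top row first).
5 is larger than every entry of row 1, so it is appended to row 1. The new tableau is [[2, 5], [4]].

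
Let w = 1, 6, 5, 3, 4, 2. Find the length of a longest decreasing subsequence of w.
4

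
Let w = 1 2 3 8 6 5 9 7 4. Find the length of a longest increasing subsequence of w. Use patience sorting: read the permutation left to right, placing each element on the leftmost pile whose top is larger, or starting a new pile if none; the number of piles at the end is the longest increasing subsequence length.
1: new pile. tops = [1]
2: new pile. tops = [1, 2]
3: new pile. tops = [1, 2, 3]
8: new pile. tops = [1, 2, 3, 8]
6: onto pile 4 (replacing 8). tops = [1, 2, 3, 6]
5: onto pile 4 (replacing 6). tops = [1, 2, 3, 5]
9: new pile. tops = [1, 2, 3, 5, 9]
7: onto pile 5 (replacing 9). tops = [1, 2, 3, 5, 7]
4: onto pile 4 (replacing 5). tops = [1, 2, 3, 4, 7]

5 piles, so the longest increasing subsequence has length 5.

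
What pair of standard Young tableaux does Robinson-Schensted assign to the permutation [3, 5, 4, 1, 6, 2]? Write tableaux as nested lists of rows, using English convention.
Insert each entry of the permutation into P by Schensted row insertion, recording in Q the position of each new cell.

Insert 3: appended to row 1. P = [[3]].
Insert 5: appended to row 1. P = [[3, 5]].
Insert 4: 4 bumps 5 from row 1; 5 starts row 2. P = [[3, 4], [5]].
Insert 1: 1 bumps 3 from row 1; 3 bumps 5 from row 2; 5 starts row 3. P = [[1, 4], [3], [5]].
Insert 6: appended to row 1. P = [[1, 4, 6], [3], [5]].
Insert 2: 2 bumps 4 from row 1; 4 appends to row 2. P = [[1, 2, 6], [3, 4], [5]].

So P = [[1, 2, 6], [3, 4], [5]], Q = [[1, 2, 5], [3, 6], [4]].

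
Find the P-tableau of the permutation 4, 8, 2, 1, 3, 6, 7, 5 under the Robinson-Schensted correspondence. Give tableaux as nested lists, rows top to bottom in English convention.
Insert 4: appended to row 1. P = [[4]].
Insert 8: appended to row 1. P = [[4, 8]].
Insert 2: 2 bumps 4 from row 1; 4 starts row 2. P = [[2, 8], [4]].
Insert 1: 1 bumps 2 from row 1; 2 bumps 4 from row 2; 4 starts row 3. P = [[1, 8], [2], [4]].
Insert 3: 3 bumps 8 from row 1; 8 appends to row 2. P = [[1, 3], [2, 8], [4]].
Insert 6: appended to row 1. P = [[1, 3, 6], [2, 8], [4]].
Insert 7: appended to row 1. P = [[1, 3, 6, 7], [2, 8], [4]].
Insert 5: 5 bumps 6 from row 1; 6 bumps 8 from row 2; 8 appends to row 3. P = [[1, 3, 5, 7], [2, 6], [4, 8]].

So P = [[1, 3, 5, 7], [2, 6], [4, 8]].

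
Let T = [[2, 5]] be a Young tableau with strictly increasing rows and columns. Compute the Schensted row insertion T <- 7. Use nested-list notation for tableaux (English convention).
[[2, 5, 7]]

7 is larger than every entry of row 1, so it is appended to row 1. The new tableau is [[2, 5, 7]].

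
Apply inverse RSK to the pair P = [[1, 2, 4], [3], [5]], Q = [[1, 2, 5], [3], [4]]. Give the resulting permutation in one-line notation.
1 5 3 2 4

Reverse the RSK construction: for i from n down to 1, find the cell of Q containing i, remove the entry at that cell from P, and reverse-bump it up through P; the value ejected from row 1 is w(i).

Step i=5: Q has 5 at row 1, column 3; remove that cell from P, ejecting 4. So w(5) = 4. P is now [[1, 2], [3], [5]].
Step i=4: Q has 4 at row 3, column 1; remove 5 from row 3 of P and reverse-bump: 5 enters row 2 and ejects 3; 3 enters row 1 and ejects 2. So w(4) = 2. P is now [[1, 3], [5]].
Step i=3: Q has 3 at row 2, column 1; remove 5 from row 2 of P and reverse-bump: 5 enters row 1 and ejects 3. So w(3) = 3. P is now [[1, 5]].
Step i=2: Q has 2 at row 1, column 2; remove that cell from P, ejecting 5. So w(2) = 5. P is now [[1]].
Step i=1: Q has 1 at row 1, column 1; remove that cell from P, ejecting 1. So w(1) = 1. P is now [].

So w = 1 5 3 2 4.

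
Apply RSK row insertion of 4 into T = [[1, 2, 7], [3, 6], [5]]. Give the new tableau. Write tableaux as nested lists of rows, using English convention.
In row 1, 4 replaces 7 (the leftmost entry greater than 4); 7 is bumped to row 2. 7 is appended to row 2. The new tableau is [[1, 2, 4], [3, 6, 7], [5]].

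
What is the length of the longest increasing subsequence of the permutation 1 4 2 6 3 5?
4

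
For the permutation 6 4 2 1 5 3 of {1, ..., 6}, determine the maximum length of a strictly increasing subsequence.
2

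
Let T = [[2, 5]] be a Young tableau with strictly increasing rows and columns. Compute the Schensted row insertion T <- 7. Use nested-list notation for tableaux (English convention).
[[2, 5, 7]]

7 is larger than every entry of row 1, so it is appended to row 1. The new tableau is [[2, 5, 7]].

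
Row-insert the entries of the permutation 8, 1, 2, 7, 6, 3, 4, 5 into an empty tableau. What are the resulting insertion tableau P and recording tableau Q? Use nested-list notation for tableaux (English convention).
Insert each entry of the permutation into P by Schensted row insertion, recording in Q the position of each new cell.

Insert 8: appended to row 1. P = [[8]].
Insert 1: 1 bumps 8 from row 1; 8 starts row 2. P = [[1], [8]].
Insert 2: appended to row 1. P = [[1, 2], [8]].
Insert 7: appended to row 1. P = [[1, 2, 7], [8]].
Insert 6: 6 bumps 7 from row 1; 7 bumps 8 from row 2; 8 starts row 3. P = [[1, 2, 6], [7], [8]].
Insert 3: 3 bumps 6 from row 1; 6 bumps 7 from row 2; 7 bumps 8 from row 3; 8 starts row 4. P = [[1, 2, 3], [6], [7], [8]].
Insert 4: appended to row 1. P = [[1, 2, 3, 4], [6], [7], [8]].
Insert 5: appended to row 1. P = [[1, 2, 3, 4, 5], [6], [7], [8]].

So P = [[1, 2, 3, 4, 5], [6], [7], [8]], Q = [[1, 3, 4, 7, 8], [2], [5], [6]].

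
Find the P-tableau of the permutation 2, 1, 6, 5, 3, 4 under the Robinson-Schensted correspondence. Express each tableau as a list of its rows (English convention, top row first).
Insert 2: appended to row 1. P = [[2]].
Insert 1: 1 bumps 2 from row 1; 2 starts row 2. P = [[1], [2]].
Insert 6: appended to row 1. P = [[1, 6], [2]].
Insert 5: 5 bumps 6 from row 1; 6 appends to row 2. P = [[1, 5], [2, 6]].
Insert 3: 3 bumps 5 from row 1; 5 bumps 6 from row 2; 6 starts row 3. P = [[1, 3], [2, 5], [6]].
Insert 4: appended to row 1. P = [[1, 3, 4], [2, 5], [6]].

So P = [[1, 3, 4], [2, 5], [6]].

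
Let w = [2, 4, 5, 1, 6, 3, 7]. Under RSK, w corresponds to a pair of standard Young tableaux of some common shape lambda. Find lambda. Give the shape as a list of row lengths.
Row-insert each entry into an empty tableau.

After inserting 2: P = [[2]].
After inserting 4: P = [[2, 4]].
After inserting 5: P = [[2, 4, 5]].
After inserting 1: P = [[1, 4, 5], [2]].
After inserting 6: P = [[1, 4, 5, 6], [2]].
After inserting 3: P = [[1, 3, 5, 6], [2, 4]].
After inserting 7: P = [[1, 3, 5, 6, 7], [2, 4]].

The final insertion tableau P = [[1, 3, 5, 6, 7], [2, 4]] has shape [5, 2].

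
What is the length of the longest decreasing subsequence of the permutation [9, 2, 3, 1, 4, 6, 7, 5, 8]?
3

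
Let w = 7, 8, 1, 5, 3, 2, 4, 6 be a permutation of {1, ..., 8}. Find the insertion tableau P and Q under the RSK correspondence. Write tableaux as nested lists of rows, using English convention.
P = [[1, 2, 4, 6], [3, 8], [5], [7]], Q = [[1, 2, 7, 8], [3, 4], [5], [6]]

Insert each entry of the permutation into P by Schensted row insertion, recording in Q the position of each new cell.

Insert 7: appended to row 1. P = [[7]].
Insert 8: appended to row 1. P = [[7, 8]].
Insert 1: 1 bumps 7 from row 1; 7 starts row 2. P = [[1, 8], [7]].
Insert 5: 5 bumps 8 from row 1; 8 appends to row 2. P = [[1, 5], [7, 8]].
Insert 3: 3 bumps 5 from row 1; 5 bumps 7 from row 2; 7 starts row 3. P = [[1, 3], [5, 8], [7]].
Insert 2: 2 bumps 3 from row 1; 3 bumps 5 from row 2; 5 bumps 7 from row 3; 7 starts row 4. P = [[1, 2], [3, 8], [5], [7]].
Insert 4: appended to row 1. P = [[1, 2, 4], [3, 8], [5], [7]].
Insert 6: appended to row 1. P = [[1, 2, 4, 6], [3, 8], [5], [7]].

So P = [[1, 2, 4, 6], [3, 8], [5], [7]], Q = [[1, 2, 7, 8], [3, 4], [5], [6]].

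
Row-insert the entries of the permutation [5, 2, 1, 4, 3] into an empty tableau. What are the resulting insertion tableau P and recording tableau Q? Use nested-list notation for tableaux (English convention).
P = [[1, 3], [2, 4], [5]], Q = [[1, 4], [2, 5], [3]]

Insert each entry of the permutation into P by Schensted row insertion, recording in Q the position of each new cell.

Insert 5: appended to row 1. P = [[5]].
Insert 2: 2 bumps 5 from row 1; 5 starts row 2. P = [[2], [5]].
Insert 1: 1 bumps 2 from row 1; 2 bumps 5 from row 2; 5 starts row 3. P = [[1], [2], [5]].
Insert 4: appended to row 1. P = [[1, 4], [2], [5]].
Insert 3: 3 bumps 4 from row 1; 4 appends to row 2. P = [[1, 3], [2, 4], [5]].

So P = [[1, 3], [2, 4], [5]], Q = [[1, 4], [2, 5], [3]].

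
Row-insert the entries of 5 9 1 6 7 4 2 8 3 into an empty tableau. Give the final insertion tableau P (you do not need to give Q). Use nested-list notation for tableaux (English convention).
P = [[1, 2, 3, 8], [4, 6, 7], [5], [9]]

After inserting 5: P = [[5]].
After inserting 9: P = [[5, 9]].
After inserting 1: P = [[1, 9], [5]].
After inserting 6: P = [[1, 6], [5, 9]].
After inserting 7: P = [[1, 6, 7], [5, 9]].
After inserting 4: P = [[1, 4, 7], [5, 6], [9]].
After inserting 2: P = [[1, 2, 7], [4, 6], [5], [9]].
After inserting 8: P = [[1, 2, 7, 8], [4, 6], [5], [9]].
After inserting 3: P = [[1, 2, 3, 8], [4, 6, 7], [5], [9]].

So P = [[1, 2, 3, 8], [4, 6, 7], [5], [9]].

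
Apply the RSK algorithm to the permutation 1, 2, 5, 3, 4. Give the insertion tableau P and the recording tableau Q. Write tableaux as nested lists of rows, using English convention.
P = [[1, 2, 3, 4], [5]], Q = [[1, 2, 3, 5], [4]]

Insert each entry of the permutation into P by Schensted row insertion, recording in Q the position of each new cell.

Insert 1: appended to row 1. P = [[1]].
Insert 2: appended to row 1. P = [[1, 2]].
Insert 5: appended to row 1. P = [[1, 2, 5]].
Insert 3: 3 bumps 5 from row 1; 5 starts row 2. P = [[1, 2, 3], [5]].
Insert 4: appended to row 1. P = [[1, 2, 3, 4], [5]].

So P = [[1, 2, 3, 4], [5]], Q = [[1, 2, 3, 5], [4]].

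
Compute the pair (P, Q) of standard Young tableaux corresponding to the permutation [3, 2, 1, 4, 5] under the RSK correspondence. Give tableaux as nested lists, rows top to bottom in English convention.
P = [[1, 4, 5], [2], [3]], Q = [[1, 4, 5], [2], [3]]

Insert each entry of the permutation into P by Schensted row insertion, recording in Q the position of each new cell.

Insert 3: appended to row 1. P = [[3]].
Insert 2: 2 bumps 3 from row 1; 3 starts row 2. P = [[2], [3]].
Insert 1: 1 bumps 2 from row 1; 2 bumps 3 from row 2; 3 starts row 3. P = [[1], [2], [3]].
Insert 4: appended to row 1. P = [[1, 4], [2], [3]].
Insert 5: appended to row 1. P = [[1, 4, 5], [2], [3]].

So P = [[1, 4, 5], [2], [3]], Q = [[1, 4, 5], [2], [3]].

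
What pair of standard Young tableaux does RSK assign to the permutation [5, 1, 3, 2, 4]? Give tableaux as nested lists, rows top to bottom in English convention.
P = [[1, 2, 4], [3], [5]], Q = [[1, 3, 5], [2], [4]]

Insert each entry of the permutation into P by Schensted row insertion, recording in Q the position of each new cell.

After inserting 5: P = [[5]].
After inserting 1: P = [[1], [5]].
After inserting 3: P = [[1, 3], [5]].
After inserting 2: P = [[1, 2], [3], [5]].
After inserting 4: P = [[1, 2, 4], [3], [5]].

So P = [[1, 2, 4], [3], [5]], Q = [[1, 3, 5], [2], [4]].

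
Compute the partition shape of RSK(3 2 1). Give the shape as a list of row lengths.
Row-insert each entry into an empty tableau.

After inserting 3: P = [[3]].
After inserting 2: P = [[2], [3]].
After inserting 1: P = [[1], [2], [3]].

The final insertion tableau P = [[1], [2], [3]] has shape [1, 1, 1].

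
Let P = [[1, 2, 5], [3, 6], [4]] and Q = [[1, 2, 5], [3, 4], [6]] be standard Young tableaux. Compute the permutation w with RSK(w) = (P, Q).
4 6 1 3 5 2

Reverse the RSK construction: for i from n down to 1, find the cell of Q containing i, remove the entry at that cell from P, and reverse-bump it up through P; the value ejected from row 1 is w(i).

Step i=6: Q has 6 at row 3, column 1; remove 4 from row 3 of P and reverse-bump: 4 enters row 2 and ejects 3; 3 enters row 1 and ejects 2. So w(6) = 2. P is now [[1, 3, 5], [4, 6]].
Step i=5: Q has 5 at row 1, column 3; remove that cell from P, ejecting 5. So w(5) = 5. P is now [[1, 3], [4, 6]].
Step i=4: Q has 4 at row 2, column 2; remove 6 from row 2 of P and reverse-bump: 6 enters row 1 and ejects 3. So w(4) = 3. P is now [[1, 6], [4]].
Step i=3: Q has 3 at row 2, column 1; remove 4 from row 2 of P and reverse-bump: 4 enters row 1 and ejects 1. So w(3) = 1. P is now [[4, 6]].
Step i=2: Q has 2 at row 1, column 2; remove that cell from P, ejecting 6. So w(2) = 6. P is now [[4]].
Step i=1: Q has 1 at row 1, column 1; remove that cell from P, ejecting 4. So w(1) = 4. P is now [].

So w = 4 6 1 3 5 2.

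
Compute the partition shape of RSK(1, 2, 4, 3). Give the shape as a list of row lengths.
[3, 1]

Row-insert each entry into an empty tableau.

After inserting 1: P = [[1]].
After inserting 2: P = [[1, 2]].
After inserting 4: P = [[1, 2, 4]].
After inserting 3: P = [[1, 2, 3], [4]].

The final insertion tableau P = [[1, 2, 3], [4]] has shape [3, 1].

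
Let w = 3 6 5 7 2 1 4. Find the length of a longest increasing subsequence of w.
3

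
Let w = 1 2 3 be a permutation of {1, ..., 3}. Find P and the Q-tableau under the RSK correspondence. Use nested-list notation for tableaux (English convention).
P = [[1, 2, 3]], Q = [[1, 2, 3]]

Insert each entry of the permutation into P by Schensted row insertion, recording in Q the position of each new cell.

Insert 1: appended to row 1. P = [[1]].
Insert 2: appended to row 1. P = [[1, 2]].
Insert 3: appended to row 1. P = [[1, 2, 3]].

So P = [[1, 2, 3]], Q = [[1, 2, 3]].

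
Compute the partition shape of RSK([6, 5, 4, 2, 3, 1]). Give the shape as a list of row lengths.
[2, 1, 1, 1, 1]

Row-insert each entry into an empty tableau.

After inserting 6: P = [[6]].
After inserting 5: P = [[5], [6]].
After inserting 4: P = [[4], [5], [6]].
After inserting 2: P = [[2], [4], [5], [6]].
After inserting 3: P = [[2, 3], [4], [5], [6]].
After inserting 1: P = [[1, 3], [2], [4], [5], [6]].

The final insertion tableau P = [[1, 3], [2], [4], [5], [6]] has shape [2, 1, 1, 1, 1].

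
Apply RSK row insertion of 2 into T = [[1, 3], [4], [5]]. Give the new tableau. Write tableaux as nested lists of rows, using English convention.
In row 1, 2 replaces 3 (the leftmost entry greater than 2); 3 is bumped to row 2. In row 2, 3 replaces 4 (the leftmost entry greater than 3); 4 is bumped to row 3. In row 3, 4 replaces 5 (the leftmost entry greater than 4); 5 is bumped to row 4. 5 starts a new row 4. The new tableau is [[1, 2], [3], [4], [5]].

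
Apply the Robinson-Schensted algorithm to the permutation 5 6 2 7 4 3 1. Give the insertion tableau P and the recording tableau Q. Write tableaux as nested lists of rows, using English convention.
Insert each entry of the permutation into P by Schensted row insertion, recording in Q the position of each new cell.

Insert 5: appended to row 1. P = [[5]].
Insert 6: appended to row 1. P = [[5, 6]].
Insert 2: 2 bumps 5 from row 1; 5 starts row 2. P = [[2, 6], [5]].
Insert 7: appended to row 1. P = [[2, 6, 7], [5]].
Insert 4: 4 bumps 6 from row 1; 6 appends to row 2. P = [[2, 4, 7], [5, 6]].
Insert 3: 3 bumps 4 from row 1; 4 bumps 5 from row 2; 5 starts row 3. P = [[2, 3, 7], [4, 6], [5]].
Insert 1: 1 bumps 2 from row 1; 2 bumps 4 from row 2; 4 bumps 5 from row 3; 5 starts row 4. P = [[1, 3, 7], [2, 6], [4], [5]].

So P = [[1, 3, 7], [2, 6], [4], [5]], Q = [[1, 2, 4], [3, 5], [6], [7]].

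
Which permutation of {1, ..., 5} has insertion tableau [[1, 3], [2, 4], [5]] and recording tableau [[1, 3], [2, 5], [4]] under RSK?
Reverse the RSK construction: for i from n down to 1, find the cell of Q containing i, remove the entry at that cell from P, and reverse-bump it up through P; the value ejected from row 1 is w(i).

Step i=5: Q has 5 at row 2, column 2; remove 4 from row 2 of P and reverse-bump: 4 enters row 1 and ejects 3. So w(5) = 3. P is now [[1, 4], [2], [5]].
Step i=4: Q has 4 at row 3, column 1; remove 5 from row 3 of P and reverse-bump: 5 enters row 2 and ejects 2; 2 enters row 1 and ejects 1. So w(4) = 1. P is now [[2, 4], [5]].
Step i=3: Q has 3 at row 1, column 2; remove that cell from P, ejecting 4. So w(3) = 4. P is now [[2], [5]].
Step i=2: Q has 2 at row 2, column 1; remove 5 from row 2 of P and reverse-bump: 5 enters row 1 and ejects 2. So w(2) = 2. P is now [[5]].
Step i=1: Q has 1 at row 1, column 1; remove that cell from P, ejecting 5. So w(1) = 5. P is now [].

So w = 5 2 4 1 3.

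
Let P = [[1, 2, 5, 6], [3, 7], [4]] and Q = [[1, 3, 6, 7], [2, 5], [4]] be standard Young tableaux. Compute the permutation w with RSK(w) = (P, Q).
4 3 7 1 2 5 6

Reverse the RSK construction: for i from n down to 1, find the cell of Q containing i, remove the entry at that cell from P, and reverse-bump it up through P; the value ejected from row 1 is w(i).

Step i=7: Q has 7 at row 1, column 4; remove that cell from P, ejecting 6. So w(7) = 6. P is now [[1, 2, 5], [3, 7], [4]].
Step i=6: Q has 6 at row 1, column 3; remove that cell from P, ejecting 5. So w(6) = 5. P is now [[1, 2], [3, 7], [4]].
Step i=5: Q has 5 at row 2, column 2; remove 7 from row 2 of P and reverse-bump: 7 enters row 1 and ejects 2. So w(5) = 2. P is now [[1, 7], [3], [4]].
Step i=4: Q has 4 at row 3, column 1; remove 4 from row 3 of P and reverse-bump: 4 enters row 2 and ejects 3; 3 enters row 1 and ejects 1. So w(4) = 1. P is now [[3, 7], [4]].
Step i=3: Q has 3 at row 1, column 2; remove that cell from P, ejecting 7. So w(3) = 7. P is now [[3], [4]].
Step i=2: Q has 2 at row 2, column 1; remove 4 from row 2 of P and reverse-bump: 4 enters row 1 and ejects 3. So w(2) = 3. P is now [[4]].
Step i=1: Q has 1 at row 1, column 1; remove that cell from P, ejecting 4. So w(1) = 4. P is now [].

So w = 4 3 7 1 2 5 6.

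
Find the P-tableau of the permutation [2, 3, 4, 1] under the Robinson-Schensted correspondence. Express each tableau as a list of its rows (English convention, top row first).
Insert 2: appended to row 1. P = [[2]].
Insert 3: appended to row 1. P = [[2, 3]].
Insert 4: appended to row 1. P = [[2, 3, 4]].
Insert 1: 1 bumps 2 from row 1; 2 starts row 2. P = [[1, 3, 4], [2]].

So P = [[1, 3, 4], [2]].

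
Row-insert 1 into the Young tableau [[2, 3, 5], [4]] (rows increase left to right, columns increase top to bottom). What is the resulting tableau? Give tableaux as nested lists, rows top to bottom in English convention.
[[1, 3, 5], [2], [4]]

In row 1, 1 replaces 2 (the leftmost entry greater than 1); 2 is bumped to row 2. In row 2, 2 replaces 4 (the leftmost entry greater than 2); 4 is bumped to row 3. 4 starts a new row 3. The new tableau is [[1, 3, 5], [2], [4]].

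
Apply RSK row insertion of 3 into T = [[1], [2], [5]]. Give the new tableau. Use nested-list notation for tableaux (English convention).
3 is larger than every entry of row 1, so it is appended to row 1. The new tableau is [[1, 3], [2], [5]].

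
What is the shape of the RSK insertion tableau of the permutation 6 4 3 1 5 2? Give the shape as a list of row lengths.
[2, 2, 1, 1]

Row-insert each entry into an empty tableau.

After inserting 6: P = [[6]].
After inserting 4: P = [[4], [6]].
After inserting 3: P = [[3], [4], [6]].
After inserting 1: P = [[1], [3], [4], [6]].
After inserting 5: P = [[1, 5], [3], [4], [6]].
After inserting 2: P = [[1, 2], [3, 5], [4], [6]].

The final insertion tableau P = [[1, 2], [3, 5], [4], [6]] has shape [2, 2, 1, 1].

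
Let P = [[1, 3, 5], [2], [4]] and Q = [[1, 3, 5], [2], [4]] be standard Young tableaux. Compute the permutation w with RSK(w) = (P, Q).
Reverse the RSK construction: for i from n down to 1, find the cell of Q containing i, remove the entry at that cell from P, and reverse-bump it up through P; the value ejected from row 1 is w(i).

Step i=5: Q has 5 at row 1, column 3; remove that cell from P, ejecting 5. So w(5) = 5. P is now [[1, 3], [2], [4]].
Step i=4: Q has 4 at row 3, column 1; remove 4 from row 3 of P and reverse-bump: 4 enters row 2 and ejects 2; 2 enters row 1 and ejects 1. So w(4) = 1. P is now [[2, 3], [4]].
Step i=3: Q has 3 at row 1, column 2; remove that cell from P, ejecting 3. So w(3) = 3. P is now [[2], [4]].
Step i=2: Q has 2 at row 2, column 1; remove 4 from row 2 of P and reverse-bump: 4 enters row 1 and ejects 2. So w(2) = 2. P is now [[4]].
Step i=1: Q has 1 at row 1, column 1; remove that cell from P, ejecting 4. So w(1) = 4. P is now [].

So w = 4 2 3 1 5.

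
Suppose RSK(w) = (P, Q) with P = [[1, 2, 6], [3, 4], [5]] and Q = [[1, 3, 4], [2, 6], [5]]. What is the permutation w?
Reverse the RSK construction: for i from n down to 1, find the cell of Q containing i, remove the entry at that cell from P, and reverse-bump it up through P; the value ejected from row 1 is w(i).

Step i=6: Q has 6 at row 2, column 2; remove 4 from row 2 of P and reverse-bump: 4 enters row 1 and ejects 2. So w(6) = 2. P is now [[1, 4, 6], [3], [5]].
Step i=5: Q has 5 at row 3, column 1; remove 5 from row 3 of P and reverse-bump: 5 enters row 2 and ejects 3; 3 enters row 1 and ejects 1. So w(5) = 1. P is now [[3, 4, 6], [5]].
Step i=4: Q has 4 at row 1, column 3; remove that cell from P, ejecting 6. So w(4) = 6. P is now [[3, 4], [5]].
Step i=3: Q has 3 at row 1, column 2; remove that cell from P, ejecting 4. So w(3) = 4. P is now [[3], [5]].
Step i=2: Q has 2 at row 2, column 1; remove 5 from row 2 of P and reverse-bump: 5 enters row 1 and ejects 3. So w(2) = 3. P is now [[5]].
Step i=1: Q has 1 at row 1, column 1; remove that cell from P, ejecting 5. So w(1) = 5. P is now [].

So w = 5 3 4 6 1 2.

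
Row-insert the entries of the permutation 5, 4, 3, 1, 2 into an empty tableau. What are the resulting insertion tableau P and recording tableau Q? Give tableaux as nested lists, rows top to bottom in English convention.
Insert each entry of the permutation into P by Schensted row insertion, recording in Q the position of each new cell.

Insert 5: appended to row 1. P = [[5]].
Insert 4: 4 bumps 5 from row 1; 5 starts row 2. P = [[4], [5]].
Insert 3: 3 bumps 4 from row 1; 4 bumps 5 from row 2; 5 starts row 3. P = [[3], [4], [5]].
Insert 1: 1 bumps 3 from row 1; 3 bumps 4 from row 2; 4 bumps 5 from row 3; 5 starts row 4. P = [[1], [3], [4], [5]].
Insert 2: appended to row 1. P = [[1, 2], [3], [4], [5]].

So P = [[1, 2], [3], [4], [5]], Q = [[1, 5], [2], [3], [4]].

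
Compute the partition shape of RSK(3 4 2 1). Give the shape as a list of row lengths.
Row-insert each entry into an empty tableau.

After inserting 3: P = [[3]].
After inserting 4: P = [[3, 4]].
After inserting 2: P = [[2, 4], [3]].
After inserting 1: P = [[1, 4], [2], [3]].

The final insertion tableau P = [[1, 4], [2], [3]] has shape [2, 1, 1].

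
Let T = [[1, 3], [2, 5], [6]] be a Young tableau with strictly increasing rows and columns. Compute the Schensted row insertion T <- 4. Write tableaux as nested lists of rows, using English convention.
4 is larger than every entry of row 1, so it is appended to row 1. The new tableau is [[1, 3, 4], [2, 5], [6]].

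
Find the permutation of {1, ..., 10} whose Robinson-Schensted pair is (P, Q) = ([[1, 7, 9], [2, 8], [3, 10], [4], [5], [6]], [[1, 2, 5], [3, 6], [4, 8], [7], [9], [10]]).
6 8 5 4 10 9 3 7 2 1

Reverse the RSK construction: for i from n down to 1, find the cell of Q containing i, remove the entry at that cell from P, and reverse-bump it up through P; the value ejected from row 1 is w(i).

Step i=10: Q has 10 at row 6, column 1; remove 6 from row 6 of P and reverse-bump: 6 enters row 5 and ejects 5; 5 enters row 4 and ejects 4; 4 enters row 3 and ejects 3; 3 enters row 2 and ejects 2; 2 enters row 1 and ejects 1. So w(10) = 1. P is now [[2, 7, 9], [3, 8], [4, 10], [5], [6]].
Step i=9: Q has 9 at row 5, column 1; remove 6 from row 5 of P and reverse-bump: 6 enters row 4 and ejects 5; 5 enters row 3 and ejects 4; 4 enters row 2 and ejects 3; 3 enters row 1 and ejects 2. So w(9) = 2. P is now [[3, 7, 9], [4, 8], [5, 10], [6]].
Step i=8: Q has 8 at row 3, column 2; remove 10 from row 3 of P and reverse-bump: 10 enters row 2 and ejects 8; 8 enters row 1 and ejects 7. So w(8) = 7. P is now [[3, 8, 9], [4, 10], [5], [6]].
Step i=7: Q has 7 at row 4, column 1; remove 6 from row 4 of P and reverse-bump: 6 enters row 3 and ejects 5; 5 enters row 2 and ejects 4; 4 enters row 1 and ejects 3. So w(7) = 3. P is now [[4, 8, 9], [5, 10], [6]].
Step i=6: Q has 6 at row 2, column 2; remove 10 from row 2 of P and reverse-bump: 10 enters row 1 and ejects 9. So w(6) = 9. P is now [[4, 8, 10], [5], [6]].
Step i=5: Q has 5 at row 1, column 3; remove that cell from P, ejecting 10. So w(5) = 10. P is now [[4, 8], [5], [6]].
Step i=4: Q has 4 at row 3, column 1; remove 6 from row 3 of P and reverse-bump: 6 enters row 2 and ejects 5; 5 enters row 1 and ejects 4. So w(4) = 4. P is now [[5, 8], [6]].
Step i=3: Q has 3 at row 2, column 1; remove 6 from row 2 of P and reverse-bump: 6 enters row 1 and ejects 5. So w(3) = 5. P is now [[6, 8]].
Step i=2: Q has 2 at row 1, column 2; remove that cell from P, ejecting 8. So w(2) = 8. P is now [[6]].
Step i=1: Q has 1 at row 1, column 1; remove that cell from P, ejecting 6. So w(1) = 6. P is now [].

So w = 6 8 5 4 10 9 3 7 2 1.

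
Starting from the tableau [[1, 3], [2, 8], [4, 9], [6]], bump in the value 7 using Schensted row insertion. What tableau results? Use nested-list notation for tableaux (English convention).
7 is larger than every entry of row 1, so it is appended to row 1. The new tableau is [[1, 3, 7], [2, 8], [4, 9], [6]].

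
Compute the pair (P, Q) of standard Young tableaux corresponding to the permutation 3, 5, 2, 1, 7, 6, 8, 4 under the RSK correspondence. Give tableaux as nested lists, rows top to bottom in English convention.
Insert each entry of the permutation into P by Schensted row insertion, recording in Q the position of each new cell.

After inserting 3: P = [[3]].
After inserting 5: P = [[3, 5]].
After inserting 2: P = [[2, 5], [3]].
After inserting 1: P = [[1, 5], [2], [3]].
After inserting 7: P = [[1, 5, 7], [2], [3]].
After inserting 6: P = [[1, 5, 6], [2, 7], [3]].
After inserting 8: P = [[1, 5, 6, 8], [2, 7], [3]].
After inserting 4: P = [[1, 4, 6, 8], [2, 5], [3, 7]].

So P = [[1, 4, 6, 8], [2, 5], [3, 7]], Q = [[1, 2, 5, 7], [3, 6], [4, 8]].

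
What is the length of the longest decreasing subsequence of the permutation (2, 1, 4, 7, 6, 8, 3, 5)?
3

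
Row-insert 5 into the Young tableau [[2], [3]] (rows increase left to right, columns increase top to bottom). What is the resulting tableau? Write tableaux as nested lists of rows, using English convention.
[[2, 5], [3]]

5 is larger than every entry of row 1, so it is appended to row 1. The new tableau is [[2, 5], [3]].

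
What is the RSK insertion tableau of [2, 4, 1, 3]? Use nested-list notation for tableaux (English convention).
Insert 2: appended to row 1. P = [[2]].
Insert 4: appended to row 1. P = [[2, 4]].
Insert 1: 1 bumps 2 from row 1; 2 starts row 2. P = [[1, 4], [2]].
Insert 3: 3 bumps 4 from row 1; 4 appends to row 2. P = [[1, 3], [2, 4]].

So P = [[1, 3], [2, 4]].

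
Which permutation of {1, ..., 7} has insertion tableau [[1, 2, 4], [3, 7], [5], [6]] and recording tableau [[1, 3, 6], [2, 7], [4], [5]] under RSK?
6 1 5 3 2 7 4

Reverse the RSK construction: for i from n down to 1, find the cell of Q containing i, remove the entry at that cell from P, and reverse-bump it up through P; the value ejected from row 1 is w(i).

Step i=7: Q has 7 at row 2, column 2; remove 7 from row 2 of P and reverse-bump: 7 enters row 1 and ejects 4. So w(7) = 4. P is now [[1, 2, 7], [3], [5], [6]].
Step i=6: Q has 6 at row 1, column 3; remove that cell from P, ejecting 7. So w(6) = 7. P is now [[1, 2], [3], [5], [6]].
Step i=5: Q has 5 at row 4, column 1; remove 6 from row 4 of P and reverse-bump: 6 enters row 3 and ejects 5; 5 enters row 2 and ejects 3; 3 enters row 1 and ejects 2. So w(5) = 2. P is now [[1, 3], [5], [6]].
Step i=4: Q has 4 at row 3, column 1; remove 6 from row 3 of P and reverse-bump: 6 enters row 2 and ejects 5; 5 enters row 1 and ejects 3. So w(4) = 3. P is now [[1, 5], [6]].
Step i=3: Q has 3 at row 1, column 2; remove that cell from P, ejecting 5. So w(3) = 5. P is now [[1], [6]].
Step i=2: Q has 2 at row 2, column 1; remove 6 from row 2 of P and reverse-bump: 6 enters row 1 and ejects 1. So w(2) = 1. P is now [[6]].
Step i=1: Q has 1 at row 1, column 1; remove that cell from P, ejecting 6. So w(1) = 6. P is now [].

So w = 6 1 5 3 2 7 4.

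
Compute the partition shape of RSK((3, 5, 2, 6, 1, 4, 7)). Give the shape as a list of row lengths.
[4, 2, 1]

Row-insert each entry into an empty tableau.

After inserting 3: P = [[3]].
After inserting 5: P = [[3, 5]].
After inserting 2: P = [[2, 5], [3]].
After inserting 6: P = [[2, 5, 6], [3]].
After inserting 1: P = [[1, 5, 6], [2], [3]].
After inserting 4: P = [[1, 4, 6], [2, 5], [3]].
After inserting 7: P = [[1, 4, 6, 7], [2, 5], [3]].

The final insertion tableau P = [[1, 4, 6, 7], [2, 5], [3]] has shape [4, 2, 1].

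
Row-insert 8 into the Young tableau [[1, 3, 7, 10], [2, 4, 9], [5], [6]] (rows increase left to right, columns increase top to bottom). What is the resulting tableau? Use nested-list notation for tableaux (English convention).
[[1, 3, 7, 8], [2, 4, 9, 10], [5], [6]]

In row 1, 8 replaces 10 (the leftmost entry greater than 8); 10 is bumped to row 2. 10 is appended to row 2. The new tableau is [[1, 3, 7, 8], [2, 4, 9, 10], [5], [6]].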